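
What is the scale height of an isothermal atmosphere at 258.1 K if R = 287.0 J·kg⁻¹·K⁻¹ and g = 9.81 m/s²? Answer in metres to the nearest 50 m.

H ≈ 7550 m

The scale height of an isothermal atmosphere is H = RT/g.
H = 287.0 × 258.1 / 9.81 = 74075/9.81 = 7551.0 m.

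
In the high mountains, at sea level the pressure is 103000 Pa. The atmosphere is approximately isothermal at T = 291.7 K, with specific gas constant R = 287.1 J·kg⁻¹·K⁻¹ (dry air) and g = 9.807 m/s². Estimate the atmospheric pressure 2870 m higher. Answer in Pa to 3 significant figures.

P ≈ 73600 Pa

Scale height: H = RT/g = 287.1 × 291.7 / 9.807 = 8539.5 m.
Barometric formula: P = P₀ exp(−z/H).
z/H = 2870.0/8539.5 = 0.33609; exp(−0.33609) = 0.71456.
P = 103000 × 0.71456 = 73600 Pa.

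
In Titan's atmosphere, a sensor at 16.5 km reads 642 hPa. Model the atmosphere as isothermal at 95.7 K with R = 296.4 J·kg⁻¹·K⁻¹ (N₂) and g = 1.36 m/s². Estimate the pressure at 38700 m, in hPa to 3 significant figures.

P ≈ 221 hPa

Scale height: H = RT/g = 296.4 × 95.7 / 1.36 = 20857 m.
Between two levels, P₂ = P₁ exp(−Δz/H) with Δz = z₂ − z₁.
Δz = 38700 − 16500 = 22200 m; Δz/H = 22200/20857 = 1.0644.
P₂ = 642 × exp(−1.0644) = 642 × 0.34493 = 221.45 hPa.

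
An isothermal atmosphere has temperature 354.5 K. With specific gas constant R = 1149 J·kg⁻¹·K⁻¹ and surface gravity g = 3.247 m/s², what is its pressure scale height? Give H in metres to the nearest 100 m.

The scale height of an isothermal atmosphere is H = RT/g.
H = 1149 × 354.5 / 3.247 = 407320/3.247 = 125450 m.

H ≈ 125400 m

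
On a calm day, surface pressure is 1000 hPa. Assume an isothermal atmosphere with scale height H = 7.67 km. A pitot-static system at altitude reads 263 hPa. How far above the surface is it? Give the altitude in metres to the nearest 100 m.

z ≈ 10200 m

Invert the barometric formula: z = H ln(P₀/P).
P₀/P = 1000/263 = 3.8023; ln(3.8023) = 1.3356.
z = 7670.0 × 1.3356 = 10244 m.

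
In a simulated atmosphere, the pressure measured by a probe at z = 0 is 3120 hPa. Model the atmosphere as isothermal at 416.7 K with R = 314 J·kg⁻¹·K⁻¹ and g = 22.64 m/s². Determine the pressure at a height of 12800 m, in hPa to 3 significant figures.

P ≈ 341 hPa

Scale height: H = RT/g = 314 × 416.7 / 22.64 = 5779.3 m.
Barometric formula: P = P₀ exp(−z/H).
z/H = 12800/5779.3 = 2.2148; exp(−2.2148) = 0.10918.
P = 3120 × 0.10918 = 340.64 hPa.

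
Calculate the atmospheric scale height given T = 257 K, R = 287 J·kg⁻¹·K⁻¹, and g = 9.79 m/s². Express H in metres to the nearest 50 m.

H ≈ 7550 m

The scale height of an isothermal atmosphere is H = RT/g.
H = 287 × 257 / 9.79 = 73759/9.79 = 7534.1 m.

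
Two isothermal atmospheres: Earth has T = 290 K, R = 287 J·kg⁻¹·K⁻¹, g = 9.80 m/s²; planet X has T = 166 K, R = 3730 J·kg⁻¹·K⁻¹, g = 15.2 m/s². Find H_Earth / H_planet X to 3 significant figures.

H_Earth/H_planet X ≈ 0.208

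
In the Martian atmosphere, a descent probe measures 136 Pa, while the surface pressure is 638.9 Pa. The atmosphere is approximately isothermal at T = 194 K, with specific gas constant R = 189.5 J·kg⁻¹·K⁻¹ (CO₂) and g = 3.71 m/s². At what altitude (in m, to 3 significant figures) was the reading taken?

z ≈ 15300 m

Scale height: H = RT/g = 189.5 × 194 / 3.71 = 9909.2 m.
Invert the barometric formula: z = H ln(P₀/P).
P₀/P = 638.9/136 = 4.6978; ln(4.6978) = 1.5471.
z = 9909.2 × 1.5471 = 15331 m.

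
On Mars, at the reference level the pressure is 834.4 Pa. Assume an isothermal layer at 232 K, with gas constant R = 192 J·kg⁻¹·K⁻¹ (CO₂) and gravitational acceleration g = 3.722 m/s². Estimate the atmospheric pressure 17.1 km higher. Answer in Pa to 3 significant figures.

P ≈ 200 Pa

Scale height: H = RT/g = 192 × 232 / 3.722 = 11968 m.
Barometric formula: P = P₀ exp(−z/H).
z/H = 17100/11968 = 1.4288; exp(−1.4288) = 0.23960.
P = 834.4 × 0.23960 = 199.92 Pa.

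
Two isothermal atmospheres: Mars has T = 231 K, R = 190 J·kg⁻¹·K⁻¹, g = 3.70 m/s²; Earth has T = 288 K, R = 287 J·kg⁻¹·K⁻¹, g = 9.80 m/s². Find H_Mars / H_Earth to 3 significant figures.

H_Mars/H_Earth ≈ 1.41

H = RT/g for each body.
H_Mars = 190 × 231 / 3.70 = 11862 m.
H_Earth = 287 × 288 / 9.80 = 8434.3 m.
H_Mars/H_Earth = 11862/8434.3 = 1.4064.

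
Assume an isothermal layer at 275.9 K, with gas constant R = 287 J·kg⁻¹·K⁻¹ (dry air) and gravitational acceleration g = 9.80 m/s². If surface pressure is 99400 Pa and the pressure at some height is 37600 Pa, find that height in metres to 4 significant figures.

Scale height: H = RT/g = 287 × 275.9 / 9.80 = 8079.9 m.
Invert the barometric formula: z = H ln(P₀/P).
P₀/P = 99400/37600 = 2.6436; ln(2.6436) = 0.97214.
z = 8079.9 × 0.97214 = 7854.8 m.

z ≈ 7855 m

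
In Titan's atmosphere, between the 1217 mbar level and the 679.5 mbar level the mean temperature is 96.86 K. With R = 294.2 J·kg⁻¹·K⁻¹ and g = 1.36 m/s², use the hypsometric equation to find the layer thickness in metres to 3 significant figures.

Δz ≈ 12200 m

Hypsometric equation: Δz = (R T̄/g) ln(P₁/P₂).
R T̄/g = 294.2 × 96.86 / 1.36 = 20953 m.
ln(1217/679.5) = ln(1.7910) = 0.58277.
Δz = 20953 × 0.58277 = 12211 m.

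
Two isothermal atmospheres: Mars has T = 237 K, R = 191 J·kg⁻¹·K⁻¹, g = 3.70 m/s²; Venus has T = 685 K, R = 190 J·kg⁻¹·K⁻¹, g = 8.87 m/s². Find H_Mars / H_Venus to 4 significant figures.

H_Mars/H_Venus ≈ 0.8338

H = RT/g for each body.
H_Mars = 191 × 237 / 3.70 = 12234 m.
H_Venus = 190 × 685 / 8.87 = 14673 m.
H_Mars/H_Venus = 12234/14673 = 0.83378.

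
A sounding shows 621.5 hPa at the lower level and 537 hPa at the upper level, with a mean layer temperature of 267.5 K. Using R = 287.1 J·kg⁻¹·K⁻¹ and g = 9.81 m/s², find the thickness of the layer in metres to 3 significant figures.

Δz ≈ 1140 m

Hypsometric equation: Δz = (R T̄/g) ln(P₁/P₂).
R T̄/g = 287.1 × 267.5 / 9.81 = 7828.7 m.
ln(621.5/537) = ln(1.1574) = 0.14618.
Δz = 7828.7 × 0.14618 = 1144.4 m.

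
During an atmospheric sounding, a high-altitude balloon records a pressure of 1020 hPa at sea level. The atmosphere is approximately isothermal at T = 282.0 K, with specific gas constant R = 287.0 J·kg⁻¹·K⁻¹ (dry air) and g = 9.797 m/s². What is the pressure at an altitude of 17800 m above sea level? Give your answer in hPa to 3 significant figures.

Scale height: H = RT/g = 287.0 × 282.0 / 9.797 = 8261.1 m.
Barometric formula: P = P₀ exp(−z/H).
z/H = 17800/8261.1 = 2.1547; exp(−2.1547) = 0.11594.
P = 1020 × 0.11594 = 118.26 hPa.

P ≈ 118 hPa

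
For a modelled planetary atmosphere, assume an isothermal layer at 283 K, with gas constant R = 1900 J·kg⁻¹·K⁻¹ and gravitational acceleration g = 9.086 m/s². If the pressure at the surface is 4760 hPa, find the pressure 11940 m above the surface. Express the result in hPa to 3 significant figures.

Scale height: H = RT/g = 1900 × 283 / 9.086 = 59179 m.
Barometric formula: P = P₀ exp(−z/H).
z/H = 11940/59179 = 0.20176; exp(−0.20176) = 0.81729.
P = 4760 × 0.81729 = 3890.3 hPa.

P ≈ 3890 hPa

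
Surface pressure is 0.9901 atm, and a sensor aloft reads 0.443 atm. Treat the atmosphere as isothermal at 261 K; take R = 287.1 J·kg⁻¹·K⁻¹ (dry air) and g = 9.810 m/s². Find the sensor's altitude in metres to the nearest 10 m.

z ≈ 6140 m

Scale height: H = RT/g = 287.1 × 261 / 9.810 = 7638.4 m.
Invert the barometric formula: z = H ln(P₀/P).
P₀/P = 0.9901/0.443 = 2.2350; ln(2.2350) = 0.80424.
z = 7638.4 × 0.80424 = 6143.1 m.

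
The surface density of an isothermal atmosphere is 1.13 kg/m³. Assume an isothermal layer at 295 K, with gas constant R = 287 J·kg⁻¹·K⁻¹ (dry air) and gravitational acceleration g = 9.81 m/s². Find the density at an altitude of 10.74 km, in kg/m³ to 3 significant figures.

ρ ≈ 0.326 kg/m³

Scale height: H = RT/g = 287 × 295 / 9.81 = 8630.5 m.
In an isothermal atmosphere, density decays like pressure: ρ = ρ₀ exp(−z/H).
z/H = 10740/8630.5 = 1.2444; exp(−1.2444) = 0.28811.
ρ = 1.13 × 0.28811 = 0.32556 kg/m³.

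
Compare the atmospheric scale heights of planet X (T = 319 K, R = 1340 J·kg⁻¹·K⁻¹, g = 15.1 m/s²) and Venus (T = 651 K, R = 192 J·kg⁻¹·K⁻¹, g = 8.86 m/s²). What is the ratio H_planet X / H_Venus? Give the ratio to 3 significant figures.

H_planet X/H_Venus ≈ 2.01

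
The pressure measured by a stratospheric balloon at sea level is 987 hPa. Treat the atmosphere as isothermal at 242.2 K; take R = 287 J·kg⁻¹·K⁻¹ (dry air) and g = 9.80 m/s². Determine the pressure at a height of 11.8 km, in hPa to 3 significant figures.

Scale height: H = RT/g = 287 × 242.2 / 9.80 = 7093.0 m.
Barometric formula: P = P₀ exp(−z/H).
z/H = 11800/7093.0 = 1.6636; exp(−1.6636) = 0.18946.
P = 987 × 0.18946 = 187.00 hPa.

P ≈ 187 hPa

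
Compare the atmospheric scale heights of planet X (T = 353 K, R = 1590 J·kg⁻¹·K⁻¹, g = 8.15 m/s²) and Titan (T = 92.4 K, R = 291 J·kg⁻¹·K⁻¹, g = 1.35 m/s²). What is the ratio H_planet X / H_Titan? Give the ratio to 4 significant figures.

H_planet X/H_Titan ≈ 3.458

H = RT/g for each body.
H_planet X = 1590 × 353 / 8.15 = 68867 m.
H_Titan = 291 × 92.4 / 1.35 = 19917 m.
H_planet X/H_Titan = 68867/19917 = 3.4577.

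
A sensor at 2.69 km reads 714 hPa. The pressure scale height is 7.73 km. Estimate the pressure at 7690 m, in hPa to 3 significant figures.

Between two levels, P₂ = P₁ exp(−Δz/H) with Δz = z₂ − z₁.
Δz = 7690.0 − 2690.0 = 5000.0 m; Δz/H = 5000.0/7730.0 = 0.64683.
P₂ = 714 × exp(−0.64683) = 714 × 0.52370 = 373.92 hPa.

P ≈ 374 hPa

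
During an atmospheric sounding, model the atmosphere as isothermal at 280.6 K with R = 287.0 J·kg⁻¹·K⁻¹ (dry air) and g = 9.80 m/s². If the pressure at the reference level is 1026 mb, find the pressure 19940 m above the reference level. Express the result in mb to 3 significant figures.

P ≈ 90.6 mb

Scale height: H = RT/g = 287.0 × 280.6 / 9.80 = 8217.6 m.
Barometric formula: P = P₀ exp(−z/H).
z/H = 19940/8217.6 = 2.4265; exp(−2.4265) = 0.088346.
P = 1026 × 0.088346 = 90.643 mb.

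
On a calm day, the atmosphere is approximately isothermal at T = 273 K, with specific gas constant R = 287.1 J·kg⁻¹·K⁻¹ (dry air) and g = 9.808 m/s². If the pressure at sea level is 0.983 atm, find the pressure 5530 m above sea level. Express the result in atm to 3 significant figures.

Scale height: H = RT/g = 287.1 × 273 / 9.808 = 7991.3 m.
Barometric formula: P = P₀ exp(−z/H).
z/H = 5530.0/7991.3 = 0.69200; exp(−0.69200) = 0.50057.
P = 0.983 × 0.50057 = 0.49206 atm.

P ≈ 0.492 atm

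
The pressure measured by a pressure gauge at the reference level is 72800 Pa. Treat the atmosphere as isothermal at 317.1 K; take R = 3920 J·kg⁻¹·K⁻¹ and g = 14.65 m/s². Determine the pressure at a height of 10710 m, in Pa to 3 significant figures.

Scale height: H = RT/g = 3920 × 317.1 / 14.65 = 84849 m.
Barometric formula: P = P₀ exp(−z/H).
z/H = 10710/84849 = 0.12622; exp(−0.12622) = 0.88142.
P = 72800 × 0.88142 = 64167 Pa.

P ≈ 64200 Pa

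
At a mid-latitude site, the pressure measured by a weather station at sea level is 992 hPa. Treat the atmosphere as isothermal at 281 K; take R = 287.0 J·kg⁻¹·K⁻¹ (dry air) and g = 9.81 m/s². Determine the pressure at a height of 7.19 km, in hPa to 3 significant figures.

P ≈ 414 hPa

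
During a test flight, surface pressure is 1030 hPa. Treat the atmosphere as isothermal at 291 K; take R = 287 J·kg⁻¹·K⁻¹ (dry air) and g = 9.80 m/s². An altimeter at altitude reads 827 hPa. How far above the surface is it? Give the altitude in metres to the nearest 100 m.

Scale height: H = RT/g = 287 × 291 / 9.80 = 8522.1 m.
Invert the barometric formula: z = H ln(P₀/P).
P₀/P = 1030/827 = 1.2455; ln(1.2455) = 0.21954.
z = 8522.1 × 0.21954 = 1870.9 m.

z ≈ 1900 m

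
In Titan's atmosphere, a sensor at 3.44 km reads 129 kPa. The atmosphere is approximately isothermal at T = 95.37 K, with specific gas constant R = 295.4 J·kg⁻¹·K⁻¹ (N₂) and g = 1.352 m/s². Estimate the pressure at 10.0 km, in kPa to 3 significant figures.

Scale height: H = RT/g = 295.4 × 95.37 / 1.352 = 20837 m.
Between two levels, P₂ = P₁ exp(−Δz/H) with Δz = z₂ − z₁.
Δz = 10000 − 3440.0 = 6560.0 m; Δz/H = 6560.0/20837 = 0.31482.
P₂ = 129 × exp(−0.31482) = 129 × 0.72992 = 94.160 kPa.

P ≈ 94.2 kPa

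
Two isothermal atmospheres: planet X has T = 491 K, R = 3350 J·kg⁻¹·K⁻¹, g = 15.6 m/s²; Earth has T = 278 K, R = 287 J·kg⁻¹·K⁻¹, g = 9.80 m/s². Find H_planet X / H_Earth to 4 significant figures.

H = RT/g for each body.
H_planet X = 3350 × 491 / 15.6 = 105440 m.
H_Earth = 287 × 278 / 9.80 = 8141.4 m.
H_planet X/H_Earth = 105440/8141.4 = 12.951.

H_planet X/H_Earth ≈ 12.95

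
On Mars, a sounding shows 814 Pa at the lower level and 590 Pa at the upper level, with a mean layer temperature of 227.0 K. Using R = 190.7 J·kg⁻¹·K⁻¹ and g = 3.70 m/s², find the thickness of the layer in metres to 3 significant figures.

Δz ≈ 3770 m

Hypsometric equation: Δz = (R T̄/g) ln(P₁/P₂).
R T̄/g = 190.7 × 227.0 / 3.70 = 11700 m.
ln(814/590) = ln(1.3797) = 0.32187.
Δz = 11700 × 0.32187 = 3765.9 m.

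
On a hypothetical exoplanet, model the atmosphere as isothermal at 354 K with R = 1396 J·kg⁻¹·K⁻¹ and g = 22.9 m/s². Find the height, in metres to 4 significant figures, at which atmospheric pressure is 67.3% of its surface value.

z ≈ 8546 m

Scale height: H = RT/g = 1396 × 354 / 22.9 = 21580 m.
Set P/P₀ = exp(−z/H) = 0.673, so z = −H ln(0.673).
−ln(0.673) = 0.39601; z = 21580 × 0.39601 = 8545.9 m.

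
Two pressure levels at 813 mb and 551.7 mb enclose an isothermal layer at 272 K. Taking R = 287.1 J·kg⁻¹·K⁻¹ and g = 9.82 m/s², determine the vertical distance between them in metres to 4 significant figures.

Δz ≈ 3083 m

Hypsometric equation: Δz = (R T̄/g) ln(P₁/P₂).
R T̄/g = 287.1 × 272 / 9.82 = 7952.3 m.
ln(813/551.7) = ln(1.4736) = 0.38771.
Δz = 7952.3 × 0.38771 = 3083.2 m.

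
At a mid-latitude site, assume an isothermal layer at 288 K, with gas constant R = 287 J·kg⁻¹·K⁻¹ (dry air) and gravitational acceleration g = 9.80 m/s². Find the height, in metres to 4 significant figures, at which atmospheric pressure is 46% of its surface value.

z ≈ 6549 m

Scale height: H = RT/g = 287 × 288 / 9.80 = 8434.3 m.
Set P/P₀ = exp(−z/H) = 0.46, so z = −H ln(0.46).
−ln(0.46) = 0.77653; z = 8434.3 × 0.77653 = 6549.5 m.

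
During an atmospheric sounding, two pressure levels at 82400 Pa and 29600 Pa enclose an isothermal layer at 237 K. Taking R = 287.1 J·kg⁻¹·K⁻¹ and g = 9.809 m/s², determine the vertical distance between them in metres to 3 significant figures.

Δz ≈ 7100 m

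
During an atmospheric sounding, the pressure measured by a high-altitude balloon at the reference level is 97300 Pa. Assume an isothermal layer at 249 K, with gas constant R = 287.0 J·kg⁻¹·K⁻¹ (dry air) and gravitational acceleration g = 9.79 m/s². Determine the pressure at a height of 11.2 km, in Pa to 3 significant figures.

Scale height: H = RT/g = 287.0 × 249 / 9.79 = 7299.6 m.
Barometric formula: P = P₀ exp(−z/H).
z/H = 11200/7299.6 = 1.5343; exp(−1.5343) = 0.21561.
P = 97300 × 0.21561 = 20979 Pa.

P ≈ 21000 Pa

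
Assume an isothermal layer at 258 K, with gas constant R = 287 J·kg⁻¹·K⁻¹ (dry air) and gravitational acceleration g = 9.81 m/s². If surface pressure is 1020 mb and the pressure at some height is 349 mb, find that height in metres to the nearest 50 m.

Scale height: H = RT/g = 287 × 258 / 9.81 = 7548.0 m.
Invert the barometric formula: z = H ln(P₀/P).
P₀/P = 1020/349 = 2.9226; ln(2.9226) = 1.0725.
z = 7548.0 × 1.0725 = 8095.2 m.

z ≈ 8100 m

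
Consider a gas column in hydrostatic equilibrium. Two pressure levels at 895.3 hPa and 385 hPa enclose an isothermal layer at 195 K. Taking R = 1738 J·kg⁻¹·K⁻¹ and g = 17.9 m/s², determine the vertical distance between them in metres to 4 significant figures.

Hypsometric equation: Δz = (R T̄/g) ln(P₁/P₂).
R T̄/g = 1738 × 195 / 17.9 = 18934 m.
ln(895.3/385) = ln(2.3255) = 0.84394.
Δz = 18934 × 0.84394 = 15979 m.

Δz ≈ 15980 m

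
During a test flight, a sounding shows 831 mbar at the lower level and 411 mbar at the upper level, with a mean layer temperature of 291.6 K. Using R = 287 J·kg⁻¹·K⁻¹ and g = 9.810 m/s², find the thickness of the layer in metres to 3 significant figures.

Hypsometric equation: Δz = (R T̄/g) ln(P₁/P₂).
R T̄/g = 287 × 291.6 / 9.810 = 8531.0 m.
ln(831/411) = ln(2.0219) = 0.70404.
Δz = 8531.0 × 0.70404 = 6006.2 m.

Δz ≈ 6010 m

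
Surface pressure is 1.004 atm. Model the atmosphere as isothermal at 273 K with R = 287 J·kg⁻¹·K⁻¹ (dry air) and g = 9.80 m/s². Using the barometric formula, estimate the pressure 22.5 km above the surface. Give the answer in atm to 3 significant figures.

P ≈ 0.0602 atm

Scale height: H = RT/g = 287 × 273 / 9.80 = 7995.0 m.
Barometric formula: P = P₀ exp(−z/H).
z/H = 22500/7995.0 = 2.8143; exp(−2.8143) = 0.059947.
P = 1.004 × 0.059947 = 0.060187 atm.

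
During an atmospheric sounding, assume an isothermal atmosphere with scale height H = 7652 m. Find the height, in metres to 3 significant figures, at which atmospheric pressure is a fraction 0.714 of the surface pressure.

Set P/P₀ = exp(−z/H) = 0.714, so z = −H ln(0.714).
−ln(0.714) = 0.33687; z = 7652.0 × 0.33687 = 2577.7 m.

z ≈ 2580 m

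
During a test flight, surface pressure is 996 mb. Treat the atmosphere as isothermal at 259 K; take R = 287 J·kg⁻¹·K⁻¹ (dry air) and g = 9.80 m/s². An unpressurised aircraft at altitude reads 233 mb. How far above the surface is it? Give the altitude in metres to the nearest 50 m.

z ≈ 11000 m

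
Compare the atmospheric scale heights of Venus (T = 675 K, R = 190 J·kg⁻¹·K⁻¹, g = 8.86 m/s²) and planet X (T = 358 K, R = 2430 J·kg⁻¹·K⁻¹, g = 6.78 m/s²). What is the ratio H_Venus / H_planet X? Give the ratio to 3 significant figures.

H = RT/g for each body.
H_Venus = 190 × 675 / 8.86 = 14475 m.
H_planet X = 2430 × 358 / 6.78 = 128310 m.
H_Venus/H_planet X = 14475/128310 = 0.11281.

H_Venus/H_planet X ≈ 0.113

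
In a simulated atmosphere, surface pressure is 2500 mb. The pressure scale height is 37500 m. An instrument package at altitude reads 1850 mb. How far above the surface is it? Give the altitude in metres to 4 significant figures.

Invert the barometric formula: z = H ln(P₀/P).
P₀/P = 2500/1850 = 1.3514; ln(1.3514) = 0.30114.
z = 37500 × 0.30114 = 11293 m.

z ≈ 11290 m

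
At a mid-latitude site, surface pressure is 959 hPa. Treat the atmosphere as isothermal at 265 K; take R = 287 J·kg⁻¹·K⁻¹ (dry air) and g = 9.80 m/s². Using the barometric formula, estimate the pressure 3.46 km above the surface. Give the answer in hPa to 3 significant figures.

Scale height: H = RT/g = 287 × 265 / 9.80 = 7760.7 m.
Barometric formula: P = P₀ exp(−z/H).
z/H = 3460.0/7760.7 = 0.44584; exp(−0.44584) = 0.64029.
P = 959 × 0.64029 = 614.04 hPa.

P ≈ 614 hPa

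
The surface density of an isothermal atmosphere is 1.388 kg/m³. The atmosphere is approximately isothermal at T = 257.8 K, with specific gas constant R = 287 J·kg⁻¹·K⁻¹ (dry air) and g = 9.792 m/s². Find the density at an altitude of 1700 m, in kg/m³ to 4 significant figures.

ρ ≈ 1.108 kg/m³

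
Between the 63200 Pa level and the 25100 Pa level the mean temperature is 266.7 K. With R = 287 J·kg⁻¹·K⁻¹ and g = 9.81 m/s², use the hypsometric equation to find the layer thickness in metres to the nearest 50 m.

Δz ≈ 7200 m

Hypsometric equation: Δz = (R T̄/g) ln(P₁/P₂).
R T̄/g = 287 × 266.7 / 9.81 = 7802.5 m.
ln(63200/25100) = ln(2.5179) = 0.92343.
Δz = 7802.5 × 0.92343 = 7205.1 m.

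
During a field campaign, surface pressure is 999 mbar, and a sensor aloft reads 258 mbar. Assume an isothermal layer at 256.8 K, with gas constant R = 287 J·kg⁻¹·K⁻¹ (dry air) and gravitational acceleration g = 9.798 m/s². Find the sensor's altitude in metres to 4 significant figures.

z ≈ 10180 m

Scale height: H = RT/g = 287 × 256.8 / 9.798 = 7522.1 m.
Invert the barometric formula: z = H ln(P₀/P).
P₀/P = 999/258 = 3.8721; ln(3.8721) = 1.3538.
z = 7522.1 × 1.3538 = 10183 m.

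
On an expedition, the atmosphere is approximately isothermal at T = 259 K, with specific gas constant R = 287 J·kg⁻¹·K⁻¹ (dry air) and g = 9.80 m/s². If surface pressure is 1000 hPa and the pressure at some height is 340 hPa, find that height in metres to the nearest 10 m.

Scale height: H = RT/g = 287 × 259 / 9.80 = 7585.0 m.
Invert the barometric formula: z = H ln(P₀/P).
P₀/P = 1000/340 = 2.9412; ln(2.9412) = 1.0788.
z = 7585.0 × 1.0788 = 8182.7 m.

z ≈ 8180 m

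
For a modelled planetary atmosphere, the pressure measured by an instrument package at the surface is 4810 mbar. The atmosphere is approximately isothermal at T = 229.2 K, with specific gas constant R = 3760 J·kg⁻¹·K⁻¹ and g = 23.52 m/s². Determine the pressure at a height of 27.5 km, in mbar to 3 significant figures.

P ≈ 2270 mbar

Scale height: H = RT/g = 3760 × 229.2 / 23.52 = 36641 m.
Barometric formula: P = P₀ exp(−z/H).
z/H = 27500/36641 = 0.75053; exp(−0.75053) = 0.47212.
P = 4810 × 0.47212 = 2270.9 mbar.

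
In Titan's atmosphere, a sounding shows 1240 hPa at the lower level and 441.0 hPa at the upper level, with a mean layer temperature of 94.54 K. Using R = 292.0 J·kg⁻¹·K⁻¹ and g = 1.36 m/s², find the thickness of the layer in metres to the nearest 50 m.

Hypsometric equation: Δz = (R T̄/g) ln(P₁/P₂).
R T̄/g = 292.0 × 94.54 / 1.36 = 20298 m.
ln(1240/441.0) = ln(2.8118) = 1.0338.
Δz = 20298 × 1.0338 = 20984 m.

Δz ≈ 21000 m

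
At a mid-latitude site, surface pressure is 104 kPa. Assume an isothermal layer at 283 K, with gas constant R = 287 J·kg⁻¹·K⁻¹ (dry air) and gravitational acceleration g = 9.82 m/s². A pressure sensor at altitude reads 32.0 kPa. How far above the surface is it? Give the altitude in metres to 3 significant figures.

z ≈ 9750 m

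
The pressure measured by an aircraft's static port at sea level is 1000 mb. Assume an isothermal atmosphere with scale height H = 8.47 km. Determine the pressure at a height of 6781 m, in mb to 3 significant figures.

P ≈ 449 mb

Barometric formula: P = P₀ exp(−z/H).
z/H = 6781.0/8470.0 = 0.80059; exp(−0.80059) = 0.44906.
P = 1000 × 0.44906 = 449.06 mb.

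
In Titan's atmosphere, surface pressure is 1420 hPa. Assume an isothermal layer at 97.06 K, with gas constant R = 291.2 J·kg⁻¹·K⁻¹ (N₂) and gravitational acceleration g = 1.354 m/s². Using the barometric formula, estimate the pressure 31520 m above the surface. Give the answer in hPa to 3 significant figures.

P ≈ 314 hPa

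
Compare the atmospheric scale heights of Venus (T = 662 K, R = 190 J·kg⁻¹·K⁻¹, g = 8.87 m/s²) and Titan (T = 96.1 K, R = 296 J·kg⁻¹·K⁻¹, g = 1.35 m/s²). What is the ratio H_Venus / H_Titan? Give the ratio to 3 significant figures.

H_Venus/H_Titan ≈ 0.673

H = RT/g for each body.
H_Venus = 190 × 662 / 8.87 = 14180 m.
H_Titan = 296 × 96.1 / 1.35 = 21071 m.
H_Venus/H_Titan = 14180/21071 = 0.67296.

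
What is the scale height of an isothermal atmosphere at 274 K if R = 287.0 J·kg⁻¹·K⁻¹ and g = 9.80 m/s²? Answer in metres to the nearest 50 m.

H ≈ 8000 m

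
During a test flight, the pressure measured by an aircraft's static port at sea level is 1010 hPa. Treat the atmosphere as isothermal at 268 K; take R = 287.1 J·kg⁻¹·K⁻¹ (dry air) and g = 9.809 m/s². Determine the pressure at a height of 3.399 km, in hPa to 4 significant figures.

Scale height: H = RT/g = 287.1 × 268 / 9.809 = 7844.1 m.
Barometric formula: P = P₀ exp(−z/H).
z/H = 3399.0/7844.1 = 0.43332; exp(−0.43332) = 0.64835.
P = 1010 × 0.64835 = 654.83 hPa.

P ≈ 654.8 hPa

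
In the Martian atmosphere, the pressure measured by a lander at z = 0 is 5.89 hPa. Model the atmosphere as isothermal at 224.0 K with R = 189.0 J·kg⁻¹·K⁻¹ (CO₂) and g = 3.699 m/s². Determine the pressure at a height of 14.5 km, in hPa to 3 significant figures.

Scale height: H = RT/g = 189.0 × 224.0 / 3.699 = 11445 m.
Barometric formula: P = P₀ exp(−z/H).
z/H = 14500/11445 = 1.2669; exp(−1.2669) = 0.28170.
P = 5.89 × 0.28170 = 1.6592 hPa.

P ≈ 1.66 hPa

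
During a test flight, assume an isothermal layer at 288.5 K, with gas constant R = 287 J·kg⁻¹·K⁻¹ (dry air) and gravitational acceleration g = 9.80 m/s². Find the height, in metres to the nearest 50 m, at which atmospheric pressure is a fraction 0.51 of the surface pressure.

Scale height: H = RT/g = 287 × 288.5 / 9.80 = 8448.9 m.
Set P/P₀ = exp(−z/H) = 0.51, so z = −H ln(0.51).
−ln(0.51) = 0.67334; z = 8448.9 × 0.67334 = 5689.0 m.

z ≈ 5700 m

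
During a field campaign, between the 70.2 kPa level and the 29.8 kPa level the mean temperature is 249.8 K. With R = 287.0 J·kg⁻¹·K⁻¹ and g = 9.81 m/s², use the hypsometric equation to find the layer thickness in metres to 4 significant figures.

Hypsometric equation: Δz = (R T̄/g) ln(P₁/P₂).
R T̄/g = 287.0 × 249.8 / 9.81 = 7308.1 m.
ln(70.2/29.8) = ln(2.3557) = 0.85684.
Δz = 7308.1 × 0.85684 = 6261.9 m.

Δz ≈ 6262 m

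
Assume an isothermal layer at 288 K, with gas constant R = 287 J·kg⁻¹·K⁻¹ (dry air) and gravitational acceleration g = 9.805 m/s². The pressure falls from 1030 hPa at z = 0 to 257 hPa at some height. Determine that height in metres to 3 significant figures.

Scale height: H = RT/g = 287 × 288 / 9.805 = 8430.0 m.
Invert the barometric formula: z = H ln(P₀/P).
P₀/P = 1030/257 = 4.0078; ln(4.0078) = 1.3882.
z = 8430.0 × 1.3882 = 11703 m.

z ≈ 11700 m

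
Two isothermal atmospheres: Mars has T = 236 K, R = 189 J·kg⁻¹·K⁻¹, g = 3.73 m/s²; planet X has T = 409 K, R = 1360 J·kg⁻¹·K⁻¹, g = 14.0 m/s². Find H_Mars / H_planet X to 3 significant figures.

H = RT/g for each body.
H_Mars = 189 × 236 / 3.73 = 11958 m.
H_planet X = 1360 × 409 / 14.0 = 39731 m.
H_Mars/H_planet X = 11958/39731 = 0.30097.

H_Mars/H_planet X ≈ 0.301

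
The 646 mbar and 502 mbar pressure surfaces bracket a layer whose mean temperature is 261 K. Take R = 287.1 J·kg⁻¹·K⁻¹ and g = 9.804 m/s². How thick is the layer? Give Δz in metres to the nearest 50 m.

Δz ≈ 1950 m

Hypsometric equation: Δz = (R T̄/g) ln(P₁/P₂).
R T̄/g = 287.1 × 261 / 9.804 = 7643.1 m.
ln(646/502) = ln(1.2869) = 0.25224.
Δz = 7643.1 × 0.25224 = 1927.9 m.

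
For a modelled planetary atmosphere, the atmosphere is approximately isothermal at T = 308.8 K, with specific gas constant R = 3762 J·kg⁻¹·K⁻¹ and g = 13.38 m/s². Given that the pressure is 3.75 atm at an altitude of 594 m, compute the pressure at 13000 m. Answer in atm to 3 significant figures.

P ≈ 3.25 atm

Scale height: H = RT/g = 3762 × 308.8 / 13.38 = 86824 m.
Between two levels, P₂ = P₁ exp(−Δz/H) with Δz = z₂ − z₁.
Δz = 13000 − 594.00 = 12406 m; Δz/H = 12406/86824 = 0.14289.
P₂ = 3.75 × exp(−0.14289) = 3.75 × 0.86685 = 3.2507 atm.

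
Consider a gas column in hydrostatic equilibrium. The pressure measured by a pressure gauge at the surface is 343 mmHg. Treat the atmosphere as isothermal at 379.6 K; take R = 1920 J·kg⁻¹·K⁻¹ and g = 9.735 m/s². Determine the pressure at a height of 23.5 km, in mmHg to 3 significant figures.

Scale height: H = RT/g = 1920 × 379.6 / 9.735 = 74867 m.
Barometric formula: P = P₀ exp(−z/H).
z/H = 23500/74867 = 0.31389; exp(−0.31389) = 0.73060.
P = 343 × 0.73060 = 250.60 mmHg.

P ≈ 251 mmHg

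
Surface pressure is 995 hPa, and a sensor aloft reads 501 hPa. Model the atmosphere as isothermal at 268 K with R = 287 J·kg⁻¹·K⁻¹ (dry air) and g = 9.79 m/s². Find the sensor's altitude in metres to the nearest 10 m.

Scale height: H = RT/g = 287 × 268 / 9.79 = 7856.6 m.
Invert the barometric formula: z = H ln(P₀/P).
P₀/P = 995/501 = 1.9860; ln(1.9860) = 0.68612.
z = 7856.6 × 0.68612 = 5390.6 m.

z ≈ 5390 m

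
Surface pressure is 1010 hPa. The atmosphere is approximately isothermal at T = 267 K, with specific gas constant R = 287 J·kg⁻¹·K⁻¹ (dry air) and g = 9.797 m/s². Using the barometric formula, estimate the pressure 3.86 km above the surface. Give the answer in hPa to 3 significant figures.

P ≈ 617 hPa

Scale height: H = RT/g = 287 × 267 / 9.797 = 7821.7 m.
Barometric formula: P = P₀ exp(−z/H).
z/H = 3860.0/7821.7 = 0.49350; exp(−0.49350) = 0.61049.
P = 1010 × 0.61049 = 616.59 hPa.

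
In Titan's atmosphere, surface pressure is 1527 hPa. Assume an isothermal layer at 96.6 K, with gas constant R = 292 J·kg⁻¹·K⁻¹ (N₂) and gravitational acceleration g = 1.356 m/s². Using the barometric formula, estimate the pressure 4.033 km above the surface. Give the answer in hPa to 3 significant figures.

P ≈ 1260 hPa

Scale height: H = RT/g = 292 × 96.6 / 1.356 = 20802 m.
Barometric formula: P = P₀ exp(−z/H).
z/H = 4033.0/20802 = 0.19388; exp(−0.19388) = 0.82376.
P = 1527 × 0.82376 = 1257.9 hPa.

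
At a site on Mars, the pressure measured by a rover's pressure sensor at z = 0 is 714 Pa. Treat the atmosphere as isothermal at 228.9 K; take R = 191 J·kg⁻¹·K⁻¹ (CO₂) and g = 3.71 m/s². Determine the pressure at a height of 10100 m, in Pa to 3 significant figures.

Scale height: H = RT/g = 191 × 228.9 / 3.71 = 11784 m.
Barometric formula: P = P₀ exp(−z/H).
z/H = 10100/11784 = 0.85709; exp(−0.85709) = 0.42440.
P = 714 × 0.42440 = 303.02 Pa.

P ≈ 303 Pa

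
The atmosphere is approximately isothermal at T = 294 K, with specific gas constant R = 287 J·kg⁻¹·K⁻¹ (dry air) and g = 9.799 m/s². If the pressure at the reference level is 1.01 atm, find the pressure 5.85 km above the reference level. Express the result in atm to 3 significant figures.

Scale height: H = RT/g = 287 × 294 / 9.799 = 8610.9 m.
Barometric formula: P = P₀ exp(−z/H).
z/H = 5850.0/8610.9 = 0.67937; exp(−0.67937) = 0.50694.
P = 1.01 × 0.50694 = 0.51201 atm.

P ≈ 0.512 atm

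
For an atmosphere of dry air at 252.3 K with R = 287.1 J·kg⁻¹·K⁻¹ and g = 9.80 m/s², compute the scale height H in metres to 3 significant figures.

The scale height of an isothermal atmosphere is H = RT/g.
H = 287.1 × 252.3 / 9.80 = 72435/9.80 = 7391.3 m.

H ≈ 7390 m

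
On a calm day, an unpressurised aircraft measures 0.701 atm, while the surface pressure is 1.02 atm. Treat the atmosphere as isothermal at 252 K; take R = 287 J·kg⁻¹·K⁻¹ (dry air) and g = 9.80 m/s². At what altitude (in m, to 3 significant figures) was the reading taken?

z ≈ 2770 m

Scale height: H = RT/g = 287 × 252 / 9.80 = 7380.0 m.
Invert the barometric formula: z = H ln(P₀/P).
P₀/P = 1.02/0.701 = 1.4551; ln(1.4551) = 0.37507.
z = 7380.0 × 0.37507 = 2768.0 m.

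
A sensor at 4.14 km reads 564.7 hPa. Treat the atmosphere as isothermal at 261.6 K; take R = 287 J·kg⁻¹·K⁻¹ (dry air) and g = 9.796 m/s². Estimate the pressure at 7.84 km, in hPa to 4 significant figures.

P ≈ 348.5 hPa

Scale height: H = RT/g = 287 × 261.6 / 9.796 = 7664.3 m.
Between two levels, P₂ = P₁ exp(−Δz/H) with Δz = z₂ − z₁.
Δz = 7840.0 − 4140.0 = 3700.0 m; Δz/H = 3700.0/7664.3 = 0.48276.
P₂ = 564.7 × exp(−0.48276) = 564.7 × 0.61708 = 348.47 hPa.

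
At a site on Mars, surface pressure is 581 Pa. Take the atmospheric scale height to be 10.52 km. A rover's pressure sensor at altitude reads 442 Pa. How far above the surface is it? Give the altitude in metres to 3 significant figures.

Invert the barometric formula: z = H ln(P₀/P).
P₀/P = 581/442 = 1.3145; ln(1.3145) = 0.27346.
z = 10520 × 0.27346 = 2876.8 m.

z ≈ 2880 m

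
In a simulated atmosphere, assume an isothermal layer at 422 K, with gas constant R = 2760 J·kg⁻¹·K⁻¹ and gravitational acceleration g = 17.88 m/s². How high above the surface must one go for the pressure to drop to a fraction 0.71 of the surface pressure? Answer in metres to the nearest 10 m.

Scale height: H = RT/g = 2760 × 422 / 17.88 = 65141 m.
Set P/P₀ = exp(−z/H) = 0.71, so z = −H ln(0.71).
−ln(0.71) = 0.34249; z = 65141 × 0.34249 = 22310 m.

z ≈ 22310 m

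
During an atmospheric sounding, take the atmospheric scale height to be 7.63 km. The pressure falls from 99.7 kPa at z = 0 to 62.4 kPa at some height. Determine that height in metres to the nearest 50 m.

Invert the barometric formula: z = H ln(P₀/P).
P₀/P = 99.7/62.4 = 1.5978; ln(1.5978) = 0.46863.
z = 7630.0 × 0.46863 = 3575.6 m.

z ≈ 3600 m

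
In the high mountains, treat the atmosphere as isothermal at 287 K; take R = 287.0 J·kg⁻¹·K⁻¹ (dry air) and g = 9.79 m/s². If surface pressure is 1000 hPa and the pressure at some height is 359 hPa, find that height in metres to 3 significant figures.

Scale height: H = RT/g = 287.0 × 287 / 9.79 = 8413.6 m.
Invert the barometric formula: z = H ln(P₀/P).
P₀/P = 1000/359 = 2.7855; ln(2.7855) = 1.0244.
z = 8413.6 × 1.0244 = 8618.9 m.

z ≈ 8620 m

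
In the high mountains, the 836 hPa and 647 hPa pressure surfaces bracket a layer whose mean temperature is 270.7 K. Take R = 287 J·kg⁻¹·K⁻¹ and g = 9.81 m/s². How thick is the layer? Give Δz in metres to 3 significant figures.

Δz ≈ 2030 m

Hypsometric equation: Δz = (R T̄/g) ln(P₁/P₂).
R T̄/g = 287 × 270.7 / 9.81 = 7919.6 m.
ln(836/647) = ln(1.2921) = 0.25627.
Δz = 7919.6 × 0.25627 = 2029.6 m.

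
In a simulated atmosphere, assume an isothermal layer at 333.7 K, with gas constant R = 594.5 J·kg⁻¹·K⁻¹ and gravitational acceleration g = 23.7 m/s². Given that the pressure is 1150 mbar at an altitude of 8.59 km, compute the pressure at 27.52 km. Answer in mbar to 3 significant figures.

P ≈ 120 mbar

Scale height: H = RT/g = 594.5 × 333.7 / 23.7 = 8370.7 m.
Between two levels, P₂ = P₁ exp(−Δz/H) with Δz = z₂ − z₁.
Δz = 27520 − 8590.0 = 18930 m; Δz/H = 18930/8370.7 = 2.2615.
P₂ = 1150 × exp(−2.2615) = 1150 × 0.10419 = 119.82 mbar.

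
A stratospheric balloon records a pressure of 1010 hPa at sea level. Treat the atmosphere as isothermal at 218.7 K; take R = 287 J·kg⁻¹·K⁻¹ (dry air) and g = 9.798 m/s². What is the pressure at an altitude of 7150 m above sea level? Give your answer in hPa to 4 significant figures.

P ≈ 330.8 hPa

Scale height: H = RT/g = 287 × 218.7 / 9.798 = 6406.1 m.
Barometric formula: P = P₀ exp(−z/H).
z/H = 7150.0/6406.1 = 1.1161; exp(−1.1161) = 0.32755.
P = 1010 × 0.32755 = 330.83 hPa.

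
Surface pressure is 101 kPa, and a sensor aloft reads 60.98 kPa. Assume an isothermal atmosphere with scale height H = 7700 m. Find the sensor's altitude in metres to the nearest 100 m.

z ≈ 3900 m

Invert the barometric formula: z = H ln(P₀/P).
P₀/P = 101/60.98 = 1.6563; ln(1.6563) = 0.50459.
z = 7700.0 × 0.50459 = 3885.3 m.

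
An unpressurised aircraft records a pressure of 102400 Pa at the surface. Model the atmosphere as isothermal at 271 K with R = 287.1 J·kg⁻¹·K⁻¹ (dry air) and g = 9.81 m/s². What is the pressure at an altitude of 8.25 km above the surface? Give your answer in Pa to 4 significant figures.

Scale height: H = RT/g = 287.1 × 271 / 9.81 = 7931.1 m.
Barometric formula: P = P₀ exp(−z/H).
z/H = 8250.0/7931.1 = 1.0402; exp(−1.0402) = 0.35338.
P = 102400 × 0.35338 = 36186 Pa.

P ≈ 36190 Pa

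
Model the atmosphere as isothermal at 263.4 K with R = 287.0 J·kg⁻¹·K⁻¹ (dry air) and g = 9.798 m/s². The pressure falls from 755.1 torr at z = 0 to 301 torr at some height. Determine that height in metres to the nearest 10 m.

Scale height: H = RT/g = 287.0 × 263.4 / 9.798 = 7715.4 m.
Invert the barometric formula: z = H ln(P₀/P).
P₀/P = 755.1/301 = 2.5086; ln(2.5086) = 0.91972.
z = 7715.4 × 0.91972 = 7096.0 m.

z ≈ 7100 m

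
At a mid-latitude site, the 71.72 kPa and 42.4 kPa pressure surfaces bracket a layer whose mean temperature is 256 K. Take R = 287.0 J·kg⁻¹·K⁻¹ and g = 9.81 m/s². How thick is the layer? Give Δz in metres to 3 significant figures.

Δz ≈ 3940 m

Hypsometric equation: Δz = (R T̄/g) ln(P₁/P₂).
R T̄/g = 287.0 × 256 / 9.81 = 7489.5 m.
ln(71.72/42.4) = ln(1.6915) = 0.52562.
Δz = 7489.5 × 0.52562 = 3936.6 m.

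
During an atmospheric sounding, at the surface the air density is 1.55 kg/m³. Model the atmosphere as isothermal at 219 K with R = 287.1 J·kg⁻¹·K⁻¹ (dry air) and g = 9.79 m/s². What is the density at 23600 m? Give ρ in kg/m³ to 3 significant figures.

Scale height: H = RT/g = 287.1 × 219 / 9.79 = 6422.4 m.
In an isothermal atmosphere, density decays like pressure: ρ = ρ₀ exp(−z/H).
z/H = 23600/6422.4 = 3.6746; exp(−3.6746) = 0.025360.
ρ = 1.55 × 0.025360 = 0.039308 kg/m³.

ρ ≈ 0.0393 kg/m³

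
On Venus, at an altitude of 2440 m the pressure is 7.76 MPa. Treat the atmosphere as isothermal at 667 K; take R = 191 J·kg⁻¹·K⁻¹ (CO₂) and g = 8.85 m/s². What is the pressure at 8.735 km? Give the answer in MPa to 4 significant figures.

Scale height: H = RT/g = 191 × 667 / 8.85 = 14395 m.
Between two levels, P₂ = P₁ exp(−Δz/H) with Δz = z₂ − z₁.
Δz = 8735.0 − 2440.0 = 6295.0 m; Δz/H = 6295.0/14395 = 0.43730.
P₂ = 7.76 × exp(−0.43730) = 7.76 × 0.64578 = 5.0113 MPa.

P ≈ 5.011 MPa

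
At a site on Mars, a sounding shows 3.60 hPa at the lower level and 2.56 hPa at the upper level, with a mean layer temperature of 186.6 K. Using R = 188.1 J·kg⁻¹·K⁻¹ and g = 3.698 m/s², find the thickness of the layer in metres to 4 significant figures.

Δz ≈ 3236 m

Hypsometric equation: Δz = (R T̄/g) ln(P₁/P₂).
R T̄/g = 188.1 × 186.6 / 3.698 = 9491.5 m.
ln(3.60/2.56) = ln(1.4062) = 0.34089.
Δz = 9491.5 × 0.34089 = 3235.6 m.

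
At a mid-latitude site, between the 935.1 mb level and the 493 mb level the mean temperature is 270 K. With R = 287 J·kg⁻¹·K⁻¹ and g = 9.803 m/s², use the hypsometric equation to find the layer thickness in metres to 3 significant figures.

Hypsometric equation: Δz = (R T̄/g) ln(P₁/P₂).
R T̄/g = 287 × 270 / 9.803 = 7904.7 m.
ln(935.1/493) = ln(1.8968) = 0.64017.
Δz = 7904.7 × 0.64017 = 5060.4 m.

Δz ≈ 5060 m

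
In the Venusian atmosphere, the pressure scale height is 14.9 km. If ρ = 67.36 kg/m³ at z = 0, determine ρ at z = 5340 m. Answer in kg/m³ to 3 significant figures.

ρ ≈ 47.1 kg/m³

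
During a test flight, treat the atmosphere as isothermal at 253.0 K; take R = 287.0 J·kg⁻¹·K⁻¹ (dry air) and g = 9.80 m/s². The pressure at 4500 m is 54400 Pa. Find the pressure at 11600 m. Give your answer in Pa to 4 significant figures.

P ≈ 20870 Pa

Scale height: H = RT/g = 287.0 × 253.0 / 9.80 = 7409.3 m.
Between two levels, P₂ = P₁ exp(−Δz/H) with Δz = z₂ − z₁.
Δz = 11600 − 4500.0 = 7100.0 m; Δz/H = 7100.0/7409.3 = 0.95826.
P₂ = 54400 × exp(−0.95826) = 54400 × 0.38356 = 20866 Pa.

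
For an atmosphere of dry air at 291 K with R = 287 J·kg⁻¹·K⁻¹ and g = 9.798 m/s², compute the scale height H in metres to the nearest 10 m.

The scale height of an isothermal atmosphere is H = RT/g.
H = 287 × 291 / 9.798 = 83517/9.798 = 8523.9 m.

H ≈ 8520 m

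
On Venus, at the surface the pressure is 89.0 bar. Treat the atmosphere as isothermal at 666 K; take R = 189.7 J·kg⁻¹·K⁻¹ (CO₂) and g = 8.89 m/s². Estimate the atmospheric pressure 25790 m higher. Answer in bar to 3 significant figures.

Scale height: H = RT/g = 189.7 × 666 / 8.89 = 14211 m.
Barometric formula: P = P₀ exp(−z/H).
z/H = 25790/14211 = 1.8148; exp(−1.8148) = 0.16287.
P = 89.0 × 0.16287 = 14.495 bar.

P ≈ 14.5 bar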